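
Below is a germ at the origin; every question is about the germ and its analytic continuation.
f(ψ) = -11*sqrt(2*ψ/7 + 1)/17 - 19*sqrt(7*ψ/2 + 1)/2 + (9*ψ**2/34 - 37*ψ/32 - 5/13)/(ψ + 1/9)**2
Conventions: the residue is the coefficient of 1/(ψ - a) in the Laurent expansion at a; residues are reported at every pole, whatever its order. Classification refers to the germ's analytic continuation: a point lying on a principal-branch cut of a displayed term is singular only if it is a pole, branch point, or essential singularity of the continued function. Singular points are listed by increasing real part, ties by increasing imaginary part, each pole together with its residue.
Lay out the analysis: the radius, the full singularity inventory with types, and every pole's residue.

Radius of convergence at 0: 1/9.
At -7/2: an algebraic (square-root) branch point.
At -2/7: an algebraic (square-root) branch point.
At -1/9: a pole of order 2; residue -661/544.

Denominator factor (ψ + 1/9)^2: pole of order 2 at -1/9, modulus 1/9.
Branch term (-19/2)*sqrt(1 - ψ/(-2/7)): its argument vanishes at ψ = -2/7, a square-root branch point, modulus 2/7.
Branch term (-11/17)*sqrt(1 - ψ/(-7/2)): its argument vanishes at ψ = -7/2, a square-root branch point, modulus 7/2.
The radius of convergence is the smallest modulus among the singular points: 1/9.
The branch terms are analytic at -1/9 and contribute nothing to the residue; only the rational part matters.
At the order-2 pole -1/9 set g(ψ) = (ψ - (-1/9))^2*(rational part) = 9*ψ**2/34 - 37*ψ/32 - 5/13.
Order-2 pole: residue = g'(a); g'(-1/9) = -661/544, so the residue is -661/544.
List the singular points by increasing real part (a conjugate pair: the negative imaginary part first).


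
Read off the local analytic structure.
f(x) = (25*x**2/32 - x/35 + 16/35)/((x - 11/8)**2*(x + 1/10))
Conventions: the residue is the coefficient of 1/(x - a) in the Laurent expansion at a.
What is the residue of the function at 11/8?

At the order-2 pole 11/8 set g(x) = (x - (11/8))^2*f(x) = (25*x**2/32 - x/35 + 16/35)/(x + 1/10).
Order-2 pole: residue = g'(a); g'(11/8) = 63073/111392, so the residue is 63073/111392.

The residue is 63073/111392.


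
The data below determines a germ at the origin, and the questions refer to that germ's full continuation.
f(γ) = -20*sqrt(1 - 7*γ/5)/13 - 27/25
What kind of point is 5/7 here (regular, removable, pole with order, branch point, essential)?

The term (-20/13)*sqrt(1 - γ/(5/7)) has argument 1 - 5/7/(5/7) = 0 at 5/7: a square-root (algebraic, two-sheeted) branch point; the remaining terms are analytic or single-valued there.

The point is an algebraic (square-root) branch point.


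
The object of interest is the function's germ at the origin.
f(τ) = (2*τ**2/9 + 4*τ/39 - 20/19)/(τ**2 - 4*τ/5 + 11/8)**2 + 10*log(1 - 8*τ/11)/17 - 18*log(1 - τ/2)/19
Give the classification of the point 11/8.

The term (10/17)*log(1 - τ/(11/8)) has argument 1 - 11/8/(11/8) = 0 at 11/8: a logarithmic (infinitely-sheeted) branch point; the remaining terms are analytic or single-valued there.

The point is a logarithmic branch point.


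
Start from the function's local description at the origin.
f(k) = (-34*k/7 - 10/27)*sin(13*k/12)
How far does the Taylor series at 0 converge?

The radius of convergence is infinite.

The factor sin(13*k/12) is entire and contributes no finite singular point.
The polynomial part has no poles.
No finite singular points: the Taylor series at 0 converges everywhere.


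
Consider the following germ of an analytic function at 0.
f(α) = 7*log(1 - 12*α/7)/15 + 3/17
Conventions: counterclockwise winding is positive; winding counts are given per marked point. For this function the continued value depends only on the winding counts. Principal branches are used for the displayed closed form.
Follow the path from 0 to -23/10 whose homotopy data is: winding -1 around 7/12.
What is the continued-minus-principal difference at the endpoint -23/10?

The rational part is single-valued and drops out of the difference; each branch term changes only by its own monodromy.
(7/15)*log(1 - α/(7/12)): each positive loop around 7/12 adds 2*pi*i to the log, so winding -1 contributes (7/15)*(-1)*2*pi*i = -(14/15)*pi*i.
Summing the contributions at α = -23/10 gives -(14/15)*pi*i.

Continued minus principal equals -(14/15)*pi*i.


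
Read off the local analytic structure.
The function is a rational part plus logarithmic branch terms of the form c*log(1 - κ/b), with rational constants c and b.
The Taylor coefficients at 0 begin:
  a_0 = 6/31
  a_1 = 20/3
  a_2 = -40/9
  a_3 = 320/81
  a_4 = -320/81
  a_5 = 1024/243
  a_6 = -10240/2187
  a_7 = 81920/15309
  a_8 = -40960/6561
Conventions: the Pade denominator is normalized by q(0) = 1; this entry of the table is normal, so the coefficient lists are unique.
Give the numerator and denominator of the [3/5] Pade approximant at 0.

Taylor coefficients needed (read off): a_0 = 6/31, a_1 = 20/3, a_2 = -40/9, a_3 = 320/81, a_4 = -320/81, a_5 = 1024/243, a_6 = -10240/2187, a_7 = 81920/15309, a_8 = -40960/6561.
Write the denominator as Q(κ) = 1 + q1*κ + q2*κ^2 + q3*κ^3 + q4*κ^4 + q5*κ^5. Requiring Q*f - P = O(κ^9) with deg P <= 3 kills the coefficients of κ^4..κ^8 in Q*f:
  κ^4: a_4 + q1*a_3 + q2*a_2 + q3*a_1 + q4*a_0 = 0, i.e. -320/81 + (320/81)*q1 + (-40/9)*q2 + (20/3)*q3 + (6/31)*q4 = 0.
  κ^5: a_5 + q1*a_4 + q2*a_3 + q3*a_2 + q4*a_1 + q5*a_0 = 0, i.e. 1024/243 + (-320/81)*q1 + (320/81)*q2 + (-40/9)*q3 + (20/3)*q4 + (6/31)*q5 = 0.
  κ^6: a_6 + q1*a_5 + q2*a_4 + q3*a_3 + q4*a_2 + q5*a_1 = 0, i.e. -10240/2187 + (1024/243)*q1 + (-320/81)*q2 + (320/81)*q3 + (-40/9)*q4 + (20/3)*q5 = 0.
  κ^7: a_7 + q1*a_6 + q2*a_5 + q3*a_4 + q4*a_3 + q5*a_2 = 0, i.e. 81920/15309 + (-10240/2187)*q1 + (1024/243)*q2 + (-320/81)*q3 + (320/81)*q4 + (-40/9)*q5 = 0.
  κ^8: a_8 + q1*a_7 + q2*a_6 + q3*a_5 + q4*a_4 + q5*a_3 = 0, i.e. -40960/6561 + (81920/15309)*q1 + (-10240/2187)*q2 + (1024/243)*q3 + (-320/81)*q4 + (320/81)*q5 = 0.
Solving this linear system: q1 = 20060705/8365096, q2 = 74032745/43916754, q3 = 58433545/197625393, q4 = -363320/28232199, q5 = 969928/592876179.
The numerator is Q*f truncated at degree 3: P0 = a_0 = 6/31; P1 = a_1 + q1*a_0 = 2773726105/388976964; P2 = a_2 + q1*a_1 + q2*a_0 = 48477925865/4084258122; P3 = a_3 + q1*a_2 + q2*a_1 + q3*a_0 = 84319411315/18379161549.

The Pade approximant has numerator coefficients [6/31, 2773726105/388976964, 48477925865/4084258122, 84319411315/18379161549]; denominator coefficients [1, 20060705/8365096, 74032745/43916754, 58433545/197625393, -363320/28232199, 969928/592876179].


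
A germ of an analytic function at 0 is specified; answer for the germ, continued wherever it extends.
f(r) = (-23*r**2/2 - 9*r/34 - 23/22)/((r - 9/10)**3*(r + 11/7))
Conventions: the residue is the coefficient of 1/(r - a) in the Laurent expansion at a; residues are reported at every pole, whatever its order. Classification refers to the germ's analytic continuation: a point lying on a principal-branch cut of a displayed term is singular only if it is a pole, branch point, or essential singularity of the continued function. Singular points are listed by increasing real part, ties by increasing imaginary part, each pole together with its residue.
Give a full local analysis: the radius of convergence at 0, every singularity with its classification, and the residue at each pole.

Radius of convergence at 0: 9/10.
At -11/7: a pole of order 1; residue 1861849500/968233079.
At 9/10: a pole of order 3; residue -1861849500/968233079.

Denominator factor (r - 9/10)^3: pole of order 3 at 9/10, modulus 9/10.
Denominator factor (r + 11/7): pole of order 1 at -11/7, modulus 11/7.
The radius of convergence is the smallest modulus among the singular points: 9/10.
At the order-1 pole -11/7 set g(r) = (r - (-11/7))*f(r) = (-23*r**2/2 - 9*r/34 - 23/22)/(r - 9/10)**3.
Simple pole: residue = g(a) at a = -11/7, which is 1861849500/968233079.
At the order-3 pole 9/10 set g(r) = (r - (9/10))^3*f(r) = (-23*r**2/2 - 9*r/34 - 23/22)/(r + 11/7).
Order-3 pole: residue = g''(a)/2; g''(9/10) = -3723699000/968233079, so the residue is -1861849500/968233079.
List the singular points by increasing real part (a conjugate pair: the negative imaginary part first).


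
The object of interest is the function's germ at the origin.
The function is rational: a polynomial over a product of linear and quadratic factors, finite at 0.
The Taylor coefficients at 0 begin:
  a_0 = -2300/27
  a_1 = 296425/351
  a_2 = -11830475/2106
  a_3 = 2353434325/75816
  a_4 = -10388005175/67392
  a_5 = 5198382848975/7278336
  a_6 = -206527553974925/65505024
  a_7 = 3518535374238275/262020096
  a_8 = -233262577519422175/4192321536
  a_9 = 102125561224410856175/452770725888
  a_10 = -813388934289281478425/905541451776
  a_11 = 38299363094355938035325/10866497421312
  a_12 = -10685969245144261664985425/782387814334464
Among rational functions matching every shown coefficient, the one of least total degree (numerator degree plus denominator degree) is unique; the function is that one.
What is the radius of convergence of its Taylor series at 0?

No rational of total degree below 11 reproduces all 13 coefficients; solving the [2/9] Pade equations on them gives f(n) = (-6*n**2 + 25*n/13 + 23/10)/((n + 3/10)**3*(n**2 - n/4 - 1)**3), whose expansion matches every shown term.
Denominator factor (n + 3/10)^3: pole of order 3 at -3/10, modulus 3/10.
Denominator factor (n**2 - n/4 - 1)^3: discriminant 65/16, real irrational roots 1/8 + (1/8)*sqrt(65) and 1/8 - (1/8)*sqrt(65); poles of order 3, moduli 1/8 + (1/8)*sqrt(65) and -1/8 + (1/8)*sqrt(65).
The radius of convergence is the smallest modulus among the singular points: 3/10.

The radius of convergence is 3/10.


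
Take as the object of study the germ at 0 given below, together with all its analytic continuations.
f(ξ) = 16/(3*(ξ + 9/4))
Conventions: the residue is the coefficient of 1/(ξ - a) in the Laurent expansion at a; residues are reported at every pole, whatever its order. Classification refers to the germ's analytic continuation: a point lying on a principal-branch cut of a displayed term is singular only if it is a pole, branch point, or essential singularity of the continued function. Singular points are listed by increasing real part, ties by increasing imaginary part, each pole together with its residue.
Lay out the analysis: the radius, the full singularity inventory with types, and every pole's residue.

Radius of convergence at 0: 9/4.
At -9/4: a pole of order 1; residue 16/3.

Denominator factor (ξ + 9/4): pole of order 1 at -9/4, modulus 9/4.
The radius of convergence is the smallest modulus among the singular points: 9/4.
At the order-1 pole -9/4 set g(ξ) = (ξ - (-9/4))*f(ξ) = 16/3.
Simple pole: residue = g(a) at a = -9/4, which is 16/3.


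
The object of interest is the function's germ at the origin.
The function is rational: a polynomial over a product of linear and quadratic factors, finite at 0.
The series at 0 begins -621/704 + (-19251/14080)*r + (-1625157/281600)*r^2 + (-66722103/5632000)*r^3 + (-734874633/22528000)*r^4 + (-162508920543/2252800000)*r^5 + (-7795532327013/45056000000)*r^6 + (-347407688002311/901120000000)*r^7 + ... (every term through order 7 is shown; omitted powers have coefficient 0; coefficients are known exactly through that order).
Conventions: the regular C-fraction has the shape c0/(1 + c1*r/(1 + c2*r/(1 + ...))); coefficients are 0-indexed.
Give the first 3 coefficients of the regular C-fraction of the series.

Taylor coefficients (read off): a_0 = -621/704, a_1 = -19251/14080, a_2 = -1625157/281600.
c0 = a_0 = -621/704. Peel one level at a time: if S = 1 + c*r/S' with S'(0) = 1, then c is the r-coefficient of S and S' = c*r/(S - 1).
S_1 = c0/f = 1 + (-31/20)*r + (-207/50)*r^2 + ...; c1 = -31/20.
S_2 = c1*r/(S_1 - 1) = 1 + (-414/155)*r + ...; c2 = -414/155.

The regular C-fraction coefficients are [-621/704, -31/20, -414/155].


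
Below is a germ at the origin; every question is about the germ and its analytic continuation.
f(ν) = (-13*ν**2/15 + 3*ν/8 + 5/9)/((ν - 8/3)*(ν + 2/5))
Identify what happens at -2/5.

The denominator factor ν + 2/5 vanishes at -2/5 and appears to the power 1; the numerator there equals 1201/4500, nonzero, and no other factor vanishes.
Hence a pole whose order is the multiplicity, 1.

The point is a pole of order 1.


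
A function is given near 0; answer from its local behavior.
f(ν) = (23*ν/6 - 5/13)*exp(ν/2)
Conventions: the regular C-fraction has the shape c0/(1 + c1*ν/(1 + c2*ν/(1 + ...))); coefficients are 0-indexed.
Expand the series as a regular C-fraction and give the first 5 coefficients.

The regular C-fraction coefficients are [-5/13, 142/15, -170057/17040, 2593455/193184752, 14621351417/88207035387].

Taylor coefficients (expand at 0): a_0 = -5/13, a_1 = 142/39, a_2 = 583/312, a_3 = 49/104, a_4 = 1181/14976.
c0 = a_0 = -5/13. Peel one level at a time: if S = 1 + c*ν/S' with S'(0) = 1, then c is the ν-coefficient of S and S' = c*ν/(S - 1).
S_1 = c0/f = 1 + (142/15)*ν + (170057/1800)*ν^2 + ...; c1 = 142/15.
S_2 = c1*ν/(S_1 - 1) = 1 + (-170057/17040)*ν + (172897/1290496)*ν^2 + ...; c2 = -170057/17040.
S_3 = c2*ν/(S_2 - 1) = 1 + (2593455/193184752)*ν + (-1029672635/462710131984)*ν^2 + ...; c3 = 2593455/193184752.
S_4 = c3*ν/(S_3 - 1) = 1 + (14621351417/88207035387)*ν + ...; c4 = 14621351417/88207035387.


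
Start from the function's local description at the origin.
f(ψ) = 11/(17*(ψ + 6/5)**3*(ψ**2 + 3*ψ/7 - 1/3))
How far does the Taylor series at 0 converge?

Denominator factor (ψ**2 + 3*ψ/7 - 1/3): discriminant 223/147, real irrational roots -3/14 + (1/42)*sqrt(669) and -3/14 - (1/42)*sqrt(669); poles of order 1, moduli -3/14 + (1/42)*sqrt(669) and 3/14 + (1/42)*sqrt(669).
Denominator factor (ψ + 6/5)^3: pole of order 3 at -6/5, modulus 6/5.
The radius of convergence is the smallest modulus among the singular points: -3/14 + (1/42)*sqrt(669).

The radius of convergence is -3/14 + (1/42)*sqrt(669).


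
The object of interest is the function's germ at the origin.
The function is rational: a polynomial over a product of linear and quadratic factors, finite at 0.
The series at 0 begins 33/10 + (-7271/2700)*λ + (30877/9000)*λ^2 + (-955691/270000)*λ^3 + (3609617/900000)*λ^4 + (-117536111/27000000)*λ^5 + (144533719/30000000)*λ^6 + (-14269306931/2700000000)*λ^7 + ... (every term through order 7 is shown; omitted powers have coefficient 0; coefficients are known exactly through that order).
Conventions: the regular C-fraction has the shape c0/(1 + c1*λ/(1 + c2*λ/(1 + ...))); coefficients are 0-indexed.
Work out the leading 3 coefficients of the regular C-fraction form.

Taylor coefficients (read off): a_0 = 33/10, a_1 = -7271/2700, a_2 = 30877/9000.
c0 = a_0 = 33/10. Peel one level at a time: if S = 1 + c*λ/S' with S'(0) = 1, then c is the λ-coefficient of S and S' = c*λ/(S - 1).
S_1 = c0/f = 1 + (661/810)*λ + (-12259/32805)*λ^2 + ...; c1 = 661/810.
S_2 = c1*λ/(S_1 - 1) = 1 + (24518/53541)*λ + ...; c2 = 24518/53541.

The regular C-fraction coefficients are [33/10, 661/810, 24518/53541].


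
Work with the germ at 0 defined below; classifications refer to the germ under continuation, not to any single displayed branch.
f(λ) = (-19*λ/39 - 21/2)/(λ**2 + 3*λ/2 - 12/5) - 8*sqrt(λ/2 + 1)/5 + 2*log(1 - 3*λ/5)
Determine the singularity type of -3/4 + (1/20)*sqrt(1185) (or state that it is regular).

The point is a pole of order 1.

The denominator factor λ**2 + 3*λ/2 - 12/5 vanishes at -3/4 + (1/20)*sqrt(1185) and appears to the power 1; the numerator there equals -527/52 - (19/780)*sqrt(1185), nonzero, and no other factor vanishes.
The branch terms are analytic at this point.
Hence a pole whose order is the multiplicity, 1.


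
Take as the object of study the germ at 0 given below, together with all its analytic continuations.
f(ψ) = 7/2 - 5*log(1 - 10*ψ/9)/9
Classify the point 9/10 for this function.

The term (-5/9)*log(1 - ψ/(9/10)) has argument 1 - 9/10/(9/10) = 0 at 9/10: a logarithmic (infinitely-sheeted) branch point; the remaining terms are analytic or single-valued there.

The point is a logarithmic branch point.


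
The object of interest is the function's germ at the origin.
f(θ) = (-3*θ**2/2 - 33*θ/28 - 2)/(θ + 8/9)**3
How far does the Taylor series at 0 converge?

The radius of convergence is 8/9.

Denominator factor (θ + 8/9)^3: pole of order 3 at -8/9, modulus 8/9.
The radius of convergence is the smallest modulus among the singular points: 8/9.


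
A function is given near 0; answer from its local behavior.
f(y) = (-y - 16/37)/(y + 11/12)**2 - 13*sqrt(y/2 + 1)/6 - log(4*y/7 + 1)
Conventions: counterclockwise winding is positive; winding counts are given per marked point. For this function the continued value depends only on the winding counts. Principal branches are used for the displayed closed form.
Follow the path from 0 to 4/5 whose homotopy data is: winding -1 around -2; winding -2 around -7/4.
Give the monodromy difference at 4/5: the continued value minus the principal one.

The rational part is single-valued and drops out of the difference; each branch term changes only by its own monodromy.
(-1)*log(1 - y/(-7/4)): each positive loop around -7/4 adds 2*pi*i to the log, so winding -2 contributes (-1)*(-2)*2*pi*i = (4)*pi*i.
(-13/6)*sqrt(1 - y/(-2)): winding -1 is odd, the square root flips sign, contributing -2*(-13/6)*sqrt(1 - (4/5)/(-2)) = -2*(-13/6)*sqrt(7/5) = (13/15)*sqrt(35).
Summing the contributions at y = 4/5 gives ((13/15)*sqrt(35)) + ((4)*pi)*i.

Continued minus principal equals ((13/15)*sqrt(35)) + ((4)*pi)*i.


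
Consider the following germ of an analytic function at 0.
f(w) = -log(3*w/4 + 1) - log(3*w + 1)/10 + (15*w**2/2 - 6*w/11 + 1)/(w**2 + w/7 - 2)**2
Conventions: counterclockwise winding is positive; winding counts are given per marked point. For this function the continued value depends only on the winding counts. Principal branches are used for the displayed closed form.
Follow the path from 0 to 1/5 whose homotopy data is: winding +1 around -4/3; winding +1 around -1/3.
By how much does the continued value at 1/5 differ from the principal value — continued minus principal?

The rational part is single-valued and drops out of the difference; each branch term changes only by its own monodromy.
(-1/10)*log(1 - w/(-1/3)): each positive loop around -1/3 adds 2*pi*i to the log, so winding +1 contributes (-1/10)*(1)*2*pi*i = -(1/5)*pi*i.
(-1)*log(1 - w/(-4/3)): each positive loop around -4/3 adds 2*pi*i to the log, so winding +1 contributes (-1)*(1)*2*pi*i = -(2)*pi*i.
Summing the contributions at w = 1/5 gives -(11/5)*pi*i.

Continued minus principal equals -(11/5)*pi*i.


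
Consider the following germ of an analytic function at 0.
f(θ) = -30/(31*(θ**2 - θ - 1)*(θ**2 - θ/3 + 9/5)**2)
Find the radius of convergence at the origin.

Denominator factor (θ**2 - θ - 1): discriminant 5, real irrational roots 1/2 + (1/2)*sqrt(5) and 1/2 - (1/2)*sqrt(5); poles of order 1, moduli 1/2 + (1/2)*sqrt(5) and -1/2 + (1/2)*sqrt(5).
Denominator factor (θ**2 - θ/3 + 9/5)^2: discriminant -319/45, complex-conjugate roots (1/6) + ((1/30)*sqrt(1595))*i and (1/6) - ((1/30)*sqrt(1595))*i; poles of order 2, moduli (3/5)*sqrt(5) and (3/5)*sqrt(5).
The radius of convergence is the smallest modulus among the singular points: -1/2 + (1/2)*sqrt(5).

The radius of convergence is -1/2 + (1/2)*sqrt(5).


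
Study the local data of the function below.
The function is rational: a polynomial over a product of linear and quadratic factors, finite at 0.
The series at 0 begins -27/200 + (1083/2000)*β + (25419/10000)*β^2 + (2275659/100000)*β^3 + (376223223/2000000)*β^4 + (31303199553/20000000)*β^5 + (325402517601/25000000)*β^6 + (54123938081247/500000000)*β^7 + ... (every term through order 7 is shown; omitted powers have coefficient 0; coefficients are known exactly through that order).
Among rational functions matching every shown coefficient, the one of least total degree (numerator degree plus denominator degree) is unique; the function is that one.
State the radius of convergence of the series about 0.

The radius of convergence is -9/4 + (1/12)*sqrt(809).

No rational of total degree below 5 reproduces all 8 coefficients; solving the [1/4] Pade equations on them gives f(β) = (3/10 - 10*β/3)/((β + 2)**2*(β**2 + 9*β/2 - 5/9)), whose expansion matches every shown term.
Denominator factor (β + 2)^2: pole of order 2 at -2, modulus 2.
Denominator factor (β**2 + 9*β/2 - 5/9): discriminant 809/36, real irrational roots -9/4 + (1/12)*sqrt(809) and -9/4 - (1/12)*sqrt(809); poles of order 1, moduli -9/4 + (1/12)*sqrt(809) and 9/4 + (1/12)*sqrt(809).
The radius of convergence is the smallest modulus among the singular points: -9/4 + (1/12)*sqrt(809).


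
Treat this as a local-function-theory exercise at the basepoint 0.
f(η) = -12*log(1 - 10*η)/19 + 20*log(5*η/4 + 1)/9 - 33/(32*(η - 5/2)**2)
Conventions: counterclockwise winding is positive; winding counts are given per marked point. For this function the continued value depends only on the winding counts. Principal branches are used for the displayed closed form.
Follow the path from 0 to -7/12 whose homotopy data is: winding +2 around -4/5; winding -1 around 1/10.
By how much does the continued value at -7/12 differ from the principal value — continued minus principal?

The rational part is single-valued and drops out of the difference; each branch term changes only by its own monodromy.
(20/9)*log(1 - η/(-4/5)): each positive loop around -4/5 adds 2*pi*i to the log, so winding +2 contributes (20/9)*(2)*2*pi*i = (80/9)*pi*i.
(-12/19)*log(1 - η/(1/10)): each positive loop around 1/10 adds 2*pi*i to the log, so winding -1 contributes (-12/19)*(-1)*2*pi*i = (24/19)*pi*i.
Summing the contributions at η = -7/12 gives (1736/171)*pi*i.

Continued minus principal equals (1736/171)*pi*i.


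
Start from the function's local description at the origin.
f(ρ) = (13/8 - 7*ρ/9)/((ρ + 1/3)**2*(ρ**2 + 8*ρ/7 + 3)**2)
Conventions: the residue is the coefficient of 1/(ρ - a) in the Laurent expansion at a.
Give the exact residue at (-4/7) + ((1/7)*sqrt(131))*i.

The residue is (1959363/20353792) + ((2967484541/349291424512)*sqrt(131))*i.


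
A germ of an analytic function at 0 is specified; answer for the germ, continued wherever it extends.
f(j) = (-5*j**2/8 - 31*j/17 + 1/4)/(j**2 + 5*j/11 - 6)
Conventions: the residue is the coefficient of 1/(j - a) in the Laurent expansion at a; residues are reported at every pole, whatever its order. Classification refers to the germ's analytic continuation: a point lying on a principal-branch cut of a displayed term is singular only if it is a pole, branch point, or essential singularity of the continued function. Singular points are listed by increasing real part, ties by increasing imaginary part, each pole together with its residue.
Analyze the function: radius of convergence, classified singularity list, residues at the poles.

Radius of convergence at 0: -5/22 + (1/22)*sqrt(2929).
At -5/22 - (1/22)*sqrt(2929): a pole of order 1; residue -2303/2992 + (103677/8763568)*sqrt(2929).
At -5/22 + (1/22)*sqrt(2929): a pole of order 1; residue -2303/2992 - (103677/8763568)*sqrt(2929).

Denominator factor (j**2 + 5*j/11 - 6): discriminant 2929/121, real irrational roots -5/22 + (1/22)*sqrt(2929) and -5/22 - (1/22)*sqrt(2929); poles of order 1, moduli -5/22 + (1/22)*sqrt(2929) and 5/22 + (1/22)*sqrt(2929).
The radius of convergence is the smallest modulus among the singular points: -5/22 + (1/22)*sqrt(2929).
The factor j**2 + 5*j/11 - 6 splits as (j - a)(j - a') with a = -5/22 - (1/22)*sqrt(2929), a' = -5/22 + (1/22)*sqrt(2929). At the order-1 pole a set g(j) = (j - a)*f(j) = [-5*j**2/8 - 31*j/17 + 1/4] / (j - a').
Simple pole: residue = g(a) at a = -5/22 - (1/22)*sqrt(2929), which is -2303/2992 + (103677/8763568)*sqrt(2929).
The factor j**2 + 5*j/11 - 6 splits as (j - a)(j - a') with a = -5/22 + (1/22)*sqrt(2929), a' = -5/22 - (1/22)*sqrt(2929). At the order-1 pole a set g(j) = (j - a)*f(j) = [-5*j**2/8 - 31*j/17 + 1/4] / (j - a').
Simple pole: residue = g(a) at a = -5/22 + (1/22)*sqrt(2929), which is -2303/2992 - (103677/8763568)*sqrt(2929).
List the singular points by increasing real part (a conjugate pair: the negative imaginary part first).


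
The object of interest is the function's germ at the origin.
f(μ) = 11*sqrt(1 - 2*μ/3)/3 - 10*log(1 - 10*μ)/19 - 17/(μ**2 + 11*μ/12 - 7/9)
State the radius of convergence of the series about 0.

The radius of convergence is 1/10.

Denominator factor (μ**2 + 11*μ/12 - 7/9): discriminant 569/144, real irrational roots -11/24 + (1/24)*sqrt(569) and -11/24 - (1/24)*sqrt(569); poles of order 1, moduli -11/24 + (1/24)*sqrt(569) and 11/24 + (1/24)*sqrt(569).
Branch term (11/3)*sqrt(1 - μ/(3/2)): its argument vanishes at μ = 3/2, a square-root branch point, modulus 3/2.
Branch term (-10/19)*log(1 - μ/(1/10)): its argument vanishes at μ = 1/10, a logarithmic branch point, modulus 1/10.
The radius of convergence is the smallest modulus among the singular points: 1/10.


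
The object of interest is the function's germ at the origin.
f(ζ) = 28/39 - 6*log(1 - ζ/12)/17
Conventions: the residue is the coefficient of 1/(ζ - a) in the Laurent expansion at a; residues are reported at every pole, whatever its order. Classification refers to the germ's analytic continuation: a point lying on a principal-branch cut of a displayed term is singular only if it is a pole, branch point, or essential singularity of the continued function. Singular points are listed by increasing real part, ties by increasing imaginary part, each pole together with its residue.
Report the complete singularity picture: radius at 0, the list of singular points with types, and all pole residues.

Radius of convergence at 0: 12.
At 12: a logarithmic branch point.

Branch term (-6/17)*log(1 - ζ/(12)): its argument vanishes at ζ = 12, a logarithmic branch point, modulus 12.
The radius of convergence is the smallest modulus among the singular points: 12.


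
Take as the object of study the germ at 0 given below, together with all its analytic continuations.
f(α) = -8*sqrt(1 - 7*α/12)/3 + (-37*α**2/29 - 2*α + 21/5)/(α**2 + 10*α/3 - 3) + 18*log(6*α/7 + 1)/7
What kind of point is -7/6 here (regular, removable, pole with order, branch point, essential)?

The point is a logarithmic branch point.

The term (18/7)*log(1 - α/(-7/6)) has argument 1 - -7/6/(-7/6) = 0 at -7/6: a logarithmic (infinitely-sheeted) branch point; the remaining terms are analytic or single-valued there.


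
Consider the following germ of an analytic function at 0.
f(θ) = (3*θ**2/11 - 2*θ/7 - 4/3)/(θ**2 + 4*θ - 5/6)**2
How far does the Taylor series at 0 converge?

The radius of convergence is -2 + (1/6)*sqrt(174).

Denominator factor (θ**2 + 4*θ - 5/6)^2: discriminant 58/3, real irrational roots -2 + (1/6)*sqrt(174) and -2 - (1/6)*sqrt(174); poles of order 2, moduli -2 + (1/6)*sqrt(174) and 2 + (1/6)*sqrt(174).
The radius of convergence is the smallest modulus among the singular points: -2 + (1/6)*sqrt(174).


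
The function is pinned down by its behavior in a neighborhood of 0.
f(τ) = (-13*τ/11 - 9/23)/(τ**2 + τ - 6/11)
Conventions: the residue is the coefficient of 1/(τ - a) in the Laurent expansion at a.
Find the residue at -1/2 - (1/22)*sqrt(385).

The residue is -13/22 - (101/17710)*sqrt(385).

The factor τ**2 + τ - 6/11 splits as (τ - a)(τ - a') with a = -1/2 - (1/22)*sqrt(385), a' = -1/2 + (1/22)*sqrt(385). At the order-1 pole a set g(τ) = (τ - a)*f(τ) = [-13*τ/11 - 9/23] / (τ - a').
Simple pole: residue = g(a) at a = -1/2 - (1/22)*sqrt(385), which is -13/22 - (101/17710)*sqrt(385).


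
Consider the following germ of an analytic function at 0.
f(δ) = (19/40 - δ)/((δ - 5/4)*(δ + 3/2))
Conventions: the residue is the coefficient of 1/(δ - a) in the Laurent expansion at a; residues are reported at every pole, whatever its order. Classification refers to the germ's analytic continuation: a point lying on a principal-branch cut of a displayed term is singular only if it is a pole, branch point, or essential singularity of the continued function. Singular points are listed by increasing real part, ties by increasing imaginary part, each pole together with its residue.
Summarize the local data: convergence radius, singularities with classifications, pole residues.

Denominator factor (δ - 5/4): pole of order 1 at 5/4, modulus 5/4.
Denominator factor (δ + 3/2): pole of order 1 at -3/2, modulus 3/2.
The radius of convergence is the smallest modulus among the singular points: 5/4.
At the order-1 pole -3/2 set g(δ) = (δ - (-3/2))*f(δ) = (19/40 - δ)/(δ - 5/4).
Simple pole: residue = g(a) at a = -3/2, which is -79/110.
At the order-1 pole 5/4 set g(δ) = (δ - (5/4))*f(δ) = (19/40 - δ)/(δ + 3/2).
Simple pole: residue = g(a) at a = 5/4, which is -31/110.
List the singular points by increasing real part (a conjugate pair: the negative imaginary part first).

Radius of convergence at 0: 5/4.
At -3/2: a pole of order 1; residue -79/110.
At 5/4: a pole of order 1; residue -31/110.


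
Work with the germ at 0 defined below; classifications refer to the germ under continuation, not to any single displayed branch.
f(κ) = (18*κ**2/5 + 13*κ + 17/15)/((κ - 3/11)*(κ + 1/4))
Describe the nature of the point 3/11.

The denominator factor κ - 3/11 vanishes at 3/11 and appears to the power 1; the numerator there equals 8978/1815, nonzero, and no other factor vanishes.
Hence a pole whose order is the multiplicity, 1.

The point is a pole of order 1.


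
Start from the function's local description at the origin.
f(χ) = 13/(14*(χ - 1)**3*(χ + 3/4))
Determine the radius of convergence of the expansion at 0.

The radius of convergence is 3/4.

Denominator factor (χ - 1)^3: pole of order 3 at 1, modulus 1.
Denominator factor (χ + 3/4): pole of order 1 at -3/4, modulus 3/4.
The radius of convergence is the smallest modulus among the singular points: 3/4.


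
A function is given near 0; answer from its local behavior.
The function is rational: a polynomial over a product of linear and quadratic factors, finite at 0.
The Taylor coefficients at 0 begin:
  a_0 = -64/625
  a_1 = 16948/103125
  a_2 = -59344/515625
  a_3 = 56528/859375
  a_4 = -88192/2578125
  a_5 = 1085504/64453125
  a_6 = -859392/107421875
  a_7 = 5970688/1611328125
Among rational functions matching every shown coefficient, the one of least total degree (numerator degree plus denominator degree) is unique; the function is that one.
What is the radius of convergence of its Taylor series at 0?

The radius of convergence is 5/2.

No rational of total degree below 3 reproduces all 8 coefficients; solving the [1/2] Pade equations on them gives f(γ) = (17*γ/33 - 16/25)/(γ + 5/2)**2, whose expansion matches every shown term.
Denominator factor (γ + 5/2)^2: pole of order 2 at -5/2, modulus 5/2.
The radius of convergence is the smallest modulus among the singular points: 5/2.


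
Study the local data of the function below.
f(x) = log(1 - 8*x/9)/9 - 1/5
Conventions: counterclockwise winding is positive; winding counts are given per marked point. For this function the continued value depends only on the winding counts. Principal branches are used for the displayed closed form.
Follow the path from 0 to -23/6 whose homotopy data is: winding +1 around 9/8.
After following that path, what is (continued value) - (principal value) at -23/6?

Continued minus principal equals (2/9)*pi*i.

The rational part is single-valued and drops out of the difference; each branch term changes only by its own monodromy.
(1/9)*log(1 - x/(9/8)): each positive loop around 9/8 adds 2*pi*i to the log, so winding +1 contributes (1/9)*(1)*2*pi*i = (2/9)*pi*i.
Summing the contributions at x = -23/6 gives (2/9)*pi*i.


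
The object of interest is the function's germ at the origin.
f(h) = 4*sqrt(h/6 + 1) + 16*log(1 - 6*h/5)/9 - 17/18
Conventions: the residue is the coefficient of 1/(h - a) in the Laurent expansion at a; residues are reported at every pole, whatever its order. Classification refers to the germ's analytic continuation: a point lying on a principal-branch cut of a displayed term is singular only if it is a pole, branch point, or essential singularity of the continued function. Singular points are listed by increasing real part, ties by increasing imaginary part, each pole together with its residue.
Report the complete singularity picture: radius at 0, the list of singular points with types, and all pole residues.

Branch term (4)*sqrt(1 - h/(-6)): its argument vanishes at h = -6, a square-root branch point, modulus 6.
Branch term (16/9)*log(1 - h/(5/6)): its argument vanishes at h = 5/6, a logarithmic branch point, modulus 5/6.
The radius of convergence is the smallest modulus among the singular points: 5/6.
List the singular points by increasing real part (a conjugate pair: the negative imaginary part first).

Radius of convergence at 0: 5/6.
At -6: an algebraic (square-root) branch point.
At 5/6: a logarithmic branch point.


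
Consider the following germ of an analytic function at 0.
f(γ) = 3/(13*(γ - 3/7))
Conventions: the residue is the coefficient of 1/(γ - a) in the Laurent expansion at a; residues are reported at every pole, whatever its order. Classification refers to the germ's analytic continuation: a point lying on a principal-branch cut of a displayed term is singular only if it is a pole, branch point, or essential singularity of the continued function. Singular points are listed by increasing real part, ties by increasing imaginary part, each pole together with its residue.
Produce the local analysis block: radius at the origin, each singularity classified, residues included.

Denominator factor (γ - 3/7): pole of order 1 at 3/7, modulus 3/7.
The radius of convergence is the smallest modulus among the singular points: 3/7.
At the order-1 pole 3/7 set g(γ) = (γ - (3/7))*f(γ) = 3/13.
Simple pole: residue = g(a) at a = 3/7, which is 3/13.

Radius of convergence at 0: 3/7.
At 3/7: a pole of order 1; residue 3/13.


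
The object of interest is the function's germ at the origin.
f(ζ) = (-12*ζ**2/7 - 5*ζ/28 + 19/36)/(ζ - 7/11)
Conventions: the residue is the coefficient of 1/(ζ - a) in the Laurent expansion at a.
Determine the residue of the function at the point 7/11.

The residue is -305/1089.

At the order-1 pole 7/11 set g(ζ) = (ζ - (7/11))*f(ζ) = -12*ζ**2/7 - 5*ζ/28 + 19/36.
Simple pole: residue = g(a) at a = 7/11, which is -305/1089.


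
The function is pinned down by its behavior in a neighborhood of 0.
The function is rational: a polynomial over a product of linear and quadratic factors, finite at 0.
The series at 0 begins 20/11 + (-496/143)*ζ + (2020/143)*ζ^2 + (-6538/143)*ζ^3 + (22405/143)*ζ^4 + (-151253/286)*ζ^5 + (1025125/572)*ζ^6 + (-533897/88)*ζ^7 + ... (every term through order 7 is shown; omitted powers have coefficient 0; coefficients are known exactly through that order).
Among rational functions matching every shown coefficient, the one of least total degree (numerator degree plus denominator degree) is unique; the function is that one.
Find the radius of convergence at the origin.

No rational of total degree below 3 reproduces all 8 coefficients; solving the [1/2] Pade equations on them gives f(ζ) = (-14*ζ/39 - 20/33)/(ζ**2 - 5*ζ/6 - 1/3), whose expansion matches every shown term.
Denominator factor (ζ**2 - 5*ζ/6 - 1/3): discriminant 73/36, real irrational roots 5/12 + (1/12)*sqrt(73) and 5/12 - (1/12)*sqrt(73); poles of order 1, moduli 5/12 + (1/12)*sqrt(73) and -5/12 + (1/12)*sqrt(73).
The radius of convergence is the smallest modulus among the singular points: -5/12 + (1/12)*sqrt(73).

The radius of convergence is -5/12 + (1/12)*sqrt(73).


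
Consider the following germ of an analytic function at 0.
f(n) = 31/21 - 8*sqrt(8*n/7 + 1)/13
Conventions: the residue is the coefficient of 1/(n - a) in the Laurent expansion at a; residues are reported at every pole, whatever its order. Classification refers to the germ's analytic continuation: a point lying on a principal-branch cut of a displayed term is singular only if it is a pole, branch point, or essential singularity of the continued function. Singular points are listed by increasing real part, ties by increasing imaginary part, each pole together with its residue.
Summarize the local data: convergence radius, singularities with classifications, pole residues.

Radius of convergence at 0: 7/8.
At -7/8: an algebraic (square-root) branch point.

Branch term (-8/13)*sqrt(1 - n/(-7/8)): its argument vanishes at n = -7/8, a square-root branch point, modulus 7/8.
The radius of convergence is the smallest modulus among the singular points: 7/8.


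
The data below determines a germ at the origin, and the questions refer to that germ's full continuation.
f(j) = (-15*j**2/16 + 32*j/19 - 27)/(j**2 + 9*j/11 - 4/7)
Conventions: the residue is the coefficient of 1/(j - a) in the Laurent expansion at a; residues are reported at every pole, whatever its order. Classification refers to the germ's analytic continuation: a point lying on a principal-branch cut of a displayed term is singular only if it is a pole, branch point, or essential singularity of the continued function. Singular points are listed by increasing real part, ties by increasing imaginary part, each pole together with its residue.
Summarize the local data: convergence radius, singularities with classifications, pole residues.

Radius of convergence at 0: -9/22 + (1/154)*sqrt(17521).
At -9/22 - (1/154)*sqrt(17521): a pole of order 1; residue 8197/6688 + (14696643/117180448)*sqrt(17521).
At -9/22 + (1/154)*sqrt(17521): a pole of order 1; residue 8197/6688 - (14696643/117180448)*sqrt(17521).

Denominator factor (j**2 + 9*j/11 - 4/7): discriminant 2503/847, real irrational roots -9/22 + (1/154)*sqrt(17521) and -9/22 - (1/154)*sqrt(17521); poles of order 1, moduli -9/22 + (1/154)*sqrt(17521) and 9/22 + (1/154)*sqrt(17521).
The radius of convergence is the smallest modulus among the singular points: -9/22 + (1/154)*sqrt(17521).
The factor j**2 + 9*j/11 - 4/7 splits as (j - a)(j - a') with a = -9/22 - (1/154)*sqrt(17521), a' = -9/22 + (1/154)*sqrt(17521). At the order-1 pole a set g(j) = (j - a)*f(j) = [-15*j**2/16 + 32*j/19 - 27] / (j - a').
Simple pole: residue = g(a) at a = -9/22 - (1/154)*sqrt(17521), which is 8197/6688 + (14696643/117180448)*sqrt(17521).
The factor j**2 + 9*j/11 - 4/7 splits as (j - a)(j - a') with a = -9/22 + (1/154)*sqrt(17521), a' = -9/22 - (1/154)*sqrt(17521). At the order-1 pole a set g(j) = (j - a)*f(j) = [-15*j**2/16 + 32*j/19 - 27] / (j - a').
Simple pole: residue = g(a) at a = -9/22 + (1/154)*sqrt(17521), which is 8197/6688 - (14696643/117180448)*sqrt(17521).
List the singular points by increasing real part (a conjugate pair: the negative imaginary part first).


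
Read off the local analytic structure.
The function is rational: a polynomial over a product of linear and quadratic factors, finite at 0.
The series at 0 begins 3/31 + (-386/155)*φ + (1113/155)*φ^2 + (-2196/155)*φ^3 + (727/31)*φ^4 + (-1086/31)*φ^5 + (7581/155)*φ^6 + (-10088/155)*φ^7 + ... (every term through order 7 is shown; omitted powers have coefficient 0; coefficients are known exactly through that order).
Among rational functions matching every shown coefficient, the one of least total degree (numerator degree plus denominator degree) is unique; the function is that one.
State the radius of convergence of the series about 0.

The radius of convergence is 1.

No rational of total degree below 4 reproduces all 8 coefficients; solving the [1/3] Pade equations on them gives f(φ) = (3/31 - 11*φ/5)/(φ + 1)**3, whose expansion matches every shown term.
Denominator factor (φ + 1)^3: pole of order 3 at -1, modulus 1.
The radius of convergence is the smallest modulus among the singular points: 1.


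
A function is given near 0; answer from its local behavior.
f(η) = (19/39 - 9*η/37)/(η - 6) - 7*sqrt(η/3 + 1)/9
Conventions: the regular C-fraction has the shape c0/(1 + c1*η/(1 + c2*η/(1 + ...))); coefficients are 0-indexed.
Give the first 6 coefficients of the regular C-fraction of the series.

The regular C-fraction coefficients are [-67/78, -1777/14874, 7099339/26431098, -390373088/8733825279, -18324020621/47812409856, 96692451077/300938783232].

Taylor coefficients (expand at 0): a_0 = -67/78, a_1 = -1777/17316, a_2 = 265/17316, a_3 = -491/467532, a_4 = 22447/44883072, a_5 = -17957/269298432.
c0 = a_0 = -67/78. Peel one level at a time: if S = 1 + c*η/S' with S'(0) = 1, then c is the η-coefficient of S and S' = c*η/(S - 1).
S_1 = c0/f = 1 + (-1777/14874)*η + (7099339/221235876)*η^2 + ...; c1 = -1777/14874.
S_2 = c1*η/(S_1 - 1) = 1 + (7099339/26431098)*η + (1023568/85258683)*η^2 + ...; c2 = 7099339/26431098.
S_3 = c2*η/(S_2 - 1) = 1 + (-390373088/8733825279)*η + (-6620787284153/386504118645264)*η^2 + ...; c3 = -390373088/8733825279.
S_4 = c3*η/(S_3 - 1) = 1 + (-18324020621/47812409856)*η + (314633843/2555117568)*η^2 + ...; c4 = -18324020621/47812409856.
S_5 = c4*η/(S_4 - 1) = 1 + (96692451077/300938783232)*η + ...; c5 = 96692451077/300938783232.
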